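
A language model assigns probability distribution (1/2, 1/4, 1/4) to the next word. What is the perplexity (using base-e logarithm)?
2.8284

Perplexity is e^H (or exp(H) for natural log).

First, H = -Σ p log p = 1.0397 nats
Perplexity = e^1.0397 = 2.8284

Interpretation: The model's uncertainty is equivalent to choosing uniformly among 2.8 options.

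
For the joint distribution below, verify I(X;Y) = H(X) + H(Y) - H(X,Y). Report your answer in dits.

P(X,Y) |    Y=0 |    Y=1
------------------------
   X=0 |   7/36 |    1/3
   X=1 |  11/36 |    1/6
I(X;Y) = 0.0170 dits

Mutual information has multiple equivalent forms:
- I(X;Y) = H(X) - H(X|Y)
- I(X;Y) = H(Y) - H(Y|X)
- I(X;Y) = H(X) + H(Y) - H(X,Y)

Computing all quantities:
H(X) = 0.3004, H(Y) = 0.3010, H(X,Y) = 0.5844
H(X|Y) = 0.2833, H(Y|X) = 0.2840

Verification:
H(X) - H(X|Y) = 0.3004 - 0.2833 = 0.0170
H(Y) - H(Y|X) = 0.3010 - 0.2840 = 0.0170
H(X) + H(Y) - H(X,Y) = 0.3004 + 0.3010 - 0.5844 = 0.0170

All forms give I(X;Y) = 0.0170 dits. ✓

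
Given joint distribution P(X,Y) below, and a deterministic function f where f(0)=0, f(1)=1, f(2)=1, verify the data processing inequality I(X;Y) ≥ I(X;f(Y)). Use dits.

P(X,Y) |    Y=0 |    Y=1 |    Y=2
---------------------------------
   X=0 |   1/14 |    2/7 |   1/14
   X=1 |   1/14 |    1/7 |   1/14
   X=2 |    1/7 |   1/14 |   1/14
I(X;Y) = 0.0298, I(X;f(Y)) = 0.0202, inequality holds: 0.0298 ≥ 0.0202

Data Processing Inequality: For any Markov chain X → Y → Z, we have I(X;Y) ≥ I(X;Z).

Here Z = f(Y) is a deterministic function of Y, forming X → Y → Z.

Original I(X;Y) = 0.0298 dits

After applying f:
P(X,Z) where Z=f(Y):
- P(X,Z=0) = P(X,Y=0)
- P(X,Z=1) = P(X,Y=1) + P(X,Y=2)

I(X;Z) = I(X;f(Y)) = 0.0202 dits

Verification: 0.0298 ≥ 0.0202 ✓

Information cannot be created by processing; the function f can only lose information about X.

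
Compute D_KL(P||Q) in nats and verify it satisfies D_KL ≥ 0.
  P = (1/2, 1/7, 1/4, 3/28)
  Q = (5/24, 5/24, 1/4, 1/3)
0.2622 nats

KL divergence satisfies the Gibbs inequality: D_KL(P||Q) ≥ 0 for all distributions P, Q.

D_KL(P||Q) = Σ p(x) log(p(x)/q(x))
Term by term:
  x=0: 1/2 × log_e[(1/2)/(5/24)] = 0.4377
  x=1: 1/7 × log_e[(1/7)/(5/24)] = -0.0539
  x=2: 1/4 × log_e[(1/4)/(1/4)] = 0.0000
  x=3: 3/28 × log_e[(3/28)/(1/3)] = -0.1216
D_KL(P||Q) = 0.2622 nats

D_KL(P||Q) = 0.2622 ≥ 0 ✓

This non-negativity is a fundamental property: relative entropy cannot be negative because it measures how different Q is from P.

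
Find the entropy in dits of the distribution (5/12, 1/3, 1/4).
0.4680 dits

Shannon entropy is H(X) = -Σ p(x) log p(x).

For P = (5/12, 1/3, 1/4):
H = -5/12 × log_10(5/12) -1/3 × log_10(1/3) -1/4 × log_10(1/4)
H = 0.4680 dits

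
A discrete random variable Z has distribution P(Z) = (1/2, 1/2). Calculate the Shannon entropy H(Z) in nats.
0.6931 nats

Shannon entropy is H(X) = -Σ p(x) log p(x).

For P = (1/2, 1/2):
H = -1/2 × log_e(1/2) -1/2 × log_e(1/2)
H = 0.6931 nats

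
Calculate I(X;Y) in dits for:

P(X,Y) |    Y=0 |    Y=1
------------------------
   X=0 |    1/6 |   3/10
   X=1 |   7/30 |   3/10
0.0015 dits

Mutual information: I(X;Y) = H(X) + H(Y) - H(X,Y)

Marginals:
P(X) = (7/15, 8/15), H(X) = 0.3001 dits
P(Y) = (2/5, 3/5), H(Y) = 0.2923 dits

Joint entropy: H(X,Y) = 0.5909 dits

I(X;Y) = 0.3001 + 0.2923 - 0.5909 = 0.0015 dits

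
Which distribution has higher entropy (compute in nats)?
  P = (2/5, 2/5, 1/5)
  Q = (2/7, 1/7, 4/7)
P

Computing entropies in nats:
H(P) = 1.0549
H(Q) = 0.9557

Distribution P has higher entropy.

Intuition: The distribution closer to uniform (more spread out) has higher entropy.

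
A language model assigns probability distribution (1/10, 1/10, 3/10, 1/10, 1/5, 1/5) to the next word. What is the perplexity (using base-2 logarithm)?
5.4507

Perplexity is 2^H (or exp(H) for natural log).

First, H = -Σ p log p = 2.4464 bits
Perplexity = 2^2.4464 = 5.4507

Interpretation: The model's uncertainty is equivalent to choosing uniformly among 5.5 options.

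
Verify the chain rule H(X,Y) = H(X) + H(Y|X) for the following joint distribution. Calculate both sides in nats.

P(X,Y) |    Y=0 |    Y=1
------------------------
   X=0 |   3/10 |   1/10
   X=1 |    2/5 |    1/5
H(X,Y) = 1.2799, H(X) = 0.6730, H(Y|X) = 0.6068 (all in nats)

Chain rule: H(X,Y) = H(X) + H(Y|X)

Left side — joint entropy directly:
H(X,Y) = -Σ p(x,y) log p(x,y) = 1.2799 nats

Right side — compute H(Y|X) from the conditional distributions:
P(X) = (2/5, 3/5), so H(X) = 0.6730 nats
H(Y|X) = Σ_x P(X=x) · H(Y|X=x):
  P(Y|X=0) = (3/4, 1/4), H(Y|X=0) = 0.5623, weight P(X=0) = 2/5
  P(Y|X=1) = (2/3, 1/3), H(Y|X=1) = 0.6365, weight P(X=1) = 3/5
H(Y|X) = 0.6068 nats

H(X) + H(Y|X) = 0.6730 + 0.6068 = 1.2799 nats

Both sides equal 1.2799 nats. ✓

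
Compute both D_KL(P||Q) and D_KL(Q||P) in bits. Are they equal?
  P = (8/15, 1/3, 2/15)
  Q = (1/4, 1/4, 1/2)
D_KL(P||Q) = 0.4671, D_KL(Q||P) = 0.5764

KL divergence is not symmetric: D_KL(P||Q) ≠ D_KL(Q||P) in general.

D_KL(P||Q) = 0.4671 bits
D_KL(Q||P) = 0.5764 bits

No, they are not equal!

This asymmetry is why KL divergence is not a true distance metric.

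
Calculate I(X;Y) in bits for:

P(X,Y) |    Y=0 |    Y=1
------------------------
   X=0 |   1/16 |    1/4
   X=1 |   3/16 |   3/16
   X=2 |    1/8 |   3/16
0.0504 bits

Mutual information: I(X;Y) = H(X) + H(Y) - H(X,Y)

Marginals:
P(X) = (5/16, 3/8, 5/16), H(X) = 1.5794 bits
P(Y) = (3/8, 5/8), H(Y) = 0.9544 bits

Joint entropy: H(X,Y) = 2.4835 bits

I(X;Y) = 1.5794 + 0.9544 - 2.4835 = 0.0504 bits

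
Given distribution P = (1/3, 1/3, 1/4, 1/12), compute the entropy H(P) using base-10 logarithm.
0.5585 dits

Shannon entropy is H(X) = -Σ p(x) log p(x).

For P = (1/3, 1/3, 1/4, 1/12):
H = -1/3 × log_10(1/3) -1/3 × log_10(1/3) -1/4 × log_10(1/4) -1/12 × log_10(1/12)
H = 0.5585 dits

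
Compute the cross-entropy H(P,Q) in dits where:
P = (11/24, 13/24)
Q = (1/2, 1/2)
0.3010 dits

Cross-entropy: H(P,Q) = -Σ p(x) log q(x)

Alternatively: H(P,Q) = H(P) + D_KL(P||Q)
H(P) = 0.2995 dits
D_KL(P||Q) = 0.0015 dits

H(P,Q) = 0.2995 + 0.0015 = 0.3010 dits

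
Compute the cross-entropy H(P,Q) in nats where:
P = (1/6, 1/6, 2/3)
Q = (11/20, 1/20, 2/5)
1.2098 nats

Cross-entropy: H(P,Q) = -Σ p(x) log q(x)

Alternatively: H(P,Q) = H(P) + D_KL(P||Q)
H(P) = 0.8676 nats
D_KL(P||Q) = 0.3422 nats

H(P,Q) = 0.8676 + 0.3422 = 1.2098 nats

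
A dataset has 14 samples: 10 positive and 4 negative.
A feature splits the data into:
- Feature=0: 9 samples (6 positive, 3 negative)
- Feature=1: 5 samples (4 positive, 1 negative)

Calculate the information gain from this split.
0.0150 bits

Information Gain = H(Y) - H(Y|Feature)

Before split:
P(positive) = 10/14 = 0.7143
H(Y) = 0.8631 bits

After split:
Feature=0: H = 0.9183 bits (weight = 9/14)
Feature=1: H = 0.7219 bits (weight = 5/14)
H(Y|Feature) = (9/14)×0.9183 + (5/14)×0.7219 = 0.8482 bits

Information Gain = 0.8631 - 0.8482 = 0.0150 bits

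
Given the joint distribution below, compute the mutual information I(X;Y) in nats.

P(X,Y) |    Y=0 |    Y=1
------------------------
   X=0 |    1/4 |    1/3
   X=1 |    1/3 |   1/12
0.0723 nats

Mutual information: I(X;Y) = H(X) + H(Y) - H(X,Y)

Marginals:
P(X) = (7/12, 5/12), H(X) = 0.6792 nats
P(Y) = (7/12, 5/12), H(Y) = 0.6792 nats

Joint entropy: H(X,Y) = 1.2861 nats

I(X;Y) = 0.6792 + 0.6792 - 1.2861 = 0.0723 nats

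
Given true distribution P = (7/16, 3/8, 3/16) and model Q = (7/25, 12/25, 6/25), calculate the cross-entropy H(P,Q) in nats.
1.0997 nats

Cross-entropy: H(P,Q) = -Σ p(x) log q(x)

Alternatively: H(P,Q) = H(P) + D_KL(P||Q)
H(P) = 1.0434 nats
D_KL(P||Q) = 0.0564 nats

H(P,Q) = 1.0434 + 0.0564 = 1.0997 nats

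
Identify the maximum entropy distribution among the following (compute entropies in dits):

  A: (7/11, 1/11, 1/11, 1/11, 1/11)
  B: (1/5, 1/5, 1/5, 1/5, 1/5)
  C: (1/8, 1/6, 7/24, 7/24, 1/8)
B

For a discrete distribution over n outcomes, entropy is maximized by the uniform distribution.

Computing entropies:
H(A) = 0.5036 dits
H(B) = 0.6990 dits
H(C) = 0.6676 dits

The uniform distribution (where all probabilities equal 1/5) achieves the maximum entropy of log_10(5) = 0.6990 dits.

Distribution B has the highest entropy.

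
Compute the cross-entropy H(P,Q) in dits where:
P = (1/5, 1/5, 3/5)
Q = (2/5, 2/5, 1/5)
0.5786 dits

Cross-entropy: H(P,Q) = -Σ p(x) log q(x)

Alternatively: H(P,Q) = H(P) + D_KL(P||Q)
H(P) = 0.4127 dits
D_KL(P||Q) = 0.1659 dits

H(P,Q) = 0.4127 + 0.1659 = 0.5786 dits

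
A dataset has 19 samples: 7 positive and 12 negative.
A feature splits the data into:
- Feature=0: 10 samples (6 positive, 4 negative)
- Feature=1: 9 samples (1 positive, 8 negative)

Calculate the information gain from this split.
0.2000 bits

Information Gain = H(Y) - H(Y|Feature)

Before split:
P(positive) = 7/19 = 0.3684
H(Y) = 0.9495 bits

After split:
Feature=0: H = 0.9710 bits (weight = 10/19)
Feature=1: H = 0.5033 bits (weight = 9/19)
H(Y|Feature) = (10/19)×0.9710 + (9/19)×0.5033 = 0.7494 bits

Information Gain = 0.9495 - 0.7494 = 0.2000 bits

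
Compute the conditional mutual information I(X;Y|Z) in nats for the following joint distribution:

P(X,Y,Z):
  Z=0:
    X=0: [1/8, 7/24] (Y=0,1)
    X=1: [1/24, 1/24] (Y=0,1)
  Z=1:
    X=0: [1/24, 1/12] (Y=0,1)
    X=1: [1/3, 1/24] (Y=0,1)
0.0768 nats

Conditional mutual information: I(X;Y|Z) = H(X|Z) + H(Y|Z) - H(X,Y|Z)

H(Z) = 0.6931
H(X,Z) = 1.1996 → H(X|Z) = 0.5064
H(Y,Z) = 1.2926 → H(Y|Z) = 0.5994
H(X,Y,Z) = 1.7223 → H(X,Y|Z) = 1.0291

I(X;Y|Z) = 0.5064 + 0.5994 - 1.0291 = 0.0768 nats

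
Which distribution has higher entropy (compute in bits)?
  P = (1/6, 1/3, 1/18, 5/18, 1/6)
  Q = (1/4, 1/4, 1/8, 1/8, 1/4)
Q

Computing entropies in bits:
H(P) = 2.1350
H(Q) = 2.2500

Distribution Q has higher entropy.

Intuition: The distribution closer to uniform (more spread out) has higher entropy.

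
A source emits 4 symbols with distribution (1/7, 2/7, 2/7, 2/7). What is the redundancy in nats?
0.0345 nats

Redundancy measures how far a source is from maximum entropy:
R = H_max - H(X)

Maximum entropy for 4 symbols: H_max = log_e(4) = 1.3863 nats
Actual entropy: H(X) = 1.3518 nats
Redundancy: R = 1.3863 - 1.3518 = 0.0345 nats

This redundancy represents potential for compression: the source could be compressed by 0.0345 nats per symbol.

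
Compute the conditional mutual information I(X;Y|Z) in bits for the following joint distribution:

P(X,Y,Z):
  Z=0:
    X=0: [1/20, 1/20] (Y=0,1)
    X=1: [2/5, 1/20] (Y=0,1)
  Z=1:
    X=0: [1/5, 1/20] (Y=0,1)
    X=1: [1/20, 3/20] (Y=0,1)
0.1530 bits

Conditional mutual information: I(X;Y|Z) = H(X|Z) + H(Y|Z) - H(X,Y|Z)

H(Z) = 0.9928
H(X,Z) = 1.8150 → H(X|Z) = 0.8222
H(Y,Z) = 1.8150 → H(Y|Z) = 0.8222
H(X,Y,Z) = 2.4842 → H(X,Y|Z) = 1.4914

I(X;Y|Z) = 0.8222 + 0.8222 - 1.4914 = 0.1530 bits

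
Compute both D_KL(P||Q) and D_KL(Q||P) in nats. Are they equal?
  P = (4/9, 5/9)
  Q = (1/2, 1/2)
D_KL(P||Q) = 0.0062, D_KL(Q||P) = 0.0062

KL divergence is not symmetric: D_KL(P||Q) ≠ D_KL(Q||P) in general.

D_KL(P||Q) = 0.0062 nats
D_KL(Q||P) = 0.0062 nats

In this case they happen to be equal (to 4 decimal places).

This asymmetry is why KL divergence is not a true distance metric.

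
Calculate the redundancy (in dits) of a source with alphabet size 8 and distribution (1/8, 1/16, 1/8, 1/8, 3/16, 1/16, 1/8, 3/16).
0.0284 dits

Redundancy measures how far a source is from maximum entropy:
R = H_max - H(X)

Maximum entropy for 8 symbols: H_max = log_10(8) = 0.9031 dits
Actual entropy: H(X) = 0.8747 dits
Redundancy: R = 0.9031 - 0.8747 = 0.0284 dits

This redundancy represents potential for compression: the source could be compressed by 0.0284 dits per symbol.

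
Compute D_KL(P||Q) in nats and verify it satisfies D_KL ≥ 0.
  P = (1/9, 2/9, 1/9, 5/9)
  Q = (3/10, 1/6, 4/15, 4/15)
0.2641 nats

KL divergence satisfies the Gibbs inequality: D_KL(P||Q) ≥ 0 for all distributions P, Q.

D_KL(P||Q) = Σ p(x) log(p(x)/q(x))
Term by term:
  x=0: 1/9 × log_e[(1/9)/(3/10)] = -0.1104
  x=1: 2/9 × log_e[(2/9)/(1/6)] = 0.0639
  x=2: 1/9 × log_e[(1/9)/(4/15)] = -0.0973
  x=3: 5/9 × log_e[(5/9)/(4/15)] = 0.4078
D_KL(P||Q) = 0.2641 nats

D_KL(P||Q) = 0.2641 ≥ 0 ✓

This non-negativity is a fundamental property: relative entropy cannot be negative because it measures how different Q is from P.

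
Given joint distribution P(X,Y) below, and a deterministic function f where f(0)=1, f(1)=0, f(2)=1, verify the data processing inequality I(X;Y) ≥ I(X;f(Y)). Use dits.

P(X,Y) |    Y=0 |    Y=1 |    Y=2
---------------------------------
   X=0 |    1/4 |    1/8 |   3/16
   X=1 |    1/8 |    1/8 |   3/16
I(X;Y) = 0.0058, I(X;f(Y)) = 0.0011, inequality holds: 0.0058 ≥ 0.0011

Data Processing Inequality: For any Markov chain X → Y → Z, we have I(X;Y) ≥ I(X;Z).

Here Z = f(Y) is a deterministic function of Y, forming X → Y → Z.

Original I(X;Y) = 0.0058 dits

After applying f:
P(X,Z) where Z=f(Y):
- P(X,Z=0) = P(X,Y=1)
- P(X,Z=1) = P(X,Y=0) + P(X,Y=2)

I(X;Z) = I(X;f(Y)) = 0.0011 dits

Verification: 0.0058 ≥ 0.0011 ✓

Information cannot be created by processing; the function f can only lose information about X.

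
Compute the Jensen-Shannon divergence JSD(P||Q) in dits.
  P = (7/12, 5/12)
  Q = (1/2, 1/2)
0.0015 dits

Jensen-Shannon divergence is:
JSD(P||Q) = 0.5 × D_KL(P||M) + 0.5 × D_KL(Q||M)
where M = 0.5 × (P + Q) is the mixture distribution.

M = 0.5 × (7/12, 5/12) + 0.5 × (1/2, 1/2) = (13/24, 11/24)

D_KL(P||M) = 0.0015 dits
D_KL(Q||M) = 0.0015 dits

JSD(P||Q) = 0.5 × 0.0015 + 0.5 × 0.0015 = 0.0015 dits

Unlike KL divergence, JSD is symmetric and bounded: 0 ≤ JSD ≤ log(2).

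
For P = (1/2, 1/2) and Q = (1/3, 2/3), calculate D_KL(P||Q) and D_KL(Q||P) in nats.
D_KL(P||Q) = 0.0589, D_KL(Q||P) = 0.0566

KL divergence is not symmetric: D_KL(P||Q) ≠ D_KL(Q||P) in general.

D_KL(P||Q) = 0.0589 nats
D_KL(Q||P) = 0.0566 nats

No, they are not equal!

This asymmetry is why KL divergence is not a true distance metric.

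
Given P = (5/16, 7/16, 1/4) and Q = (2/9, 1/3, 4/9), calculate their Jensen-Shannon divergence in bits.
0.0305 bits

Jensen-Shannon divergence is:
JSD(P||Q) = 0.5 × D_KL(P||M) + 0.5 × D_KL(Q||M)
where M = 0.5 × (P + Q) is the mixture distribution.

M = 0.5 × (5/16, 7/16, 1/4) + 0.5 × (2/9, 1/3, 4/9) = (0.267361, 0.385417, 0.347222)

D_KL(P||M) = 0.0319 bits
D_KL(Q||M) = 0.0292 bits

JSD(P||Q) = 0.5 × 0.0319 + 0.5 × 0.0292 = 0.0305 bits

Unlike KL divergence, JSD is symmetric and bounded: 0 ≤ JSD ≤ log(2).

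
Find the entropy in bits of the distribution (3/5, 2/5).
0.9710 bits

Shannon entropy is H(X) = -Σ p(x) log p(x).

For P = (3/5, 2/5):
H = -3/5 × log_2(3/5) -2/5 × log_2(2/5)
H = 0.9710 bits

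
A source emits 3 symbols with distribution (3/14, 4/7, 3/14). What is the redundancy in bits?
0.1712 bits

Redundancy measures how far a source is from maximum entropy:
R = H_max - H(X)

Maximum entropy for 3 symbols: H_max = log_2(3) = 1.5850 bits
Actual entropy: H(X) = 1.4138 bits
Redundancy: R = 1.5850 - 1.4138 = 0.1712 bits

This redundancy represents potential for compression: the source could be compressed by 0.1712 bits per symbol.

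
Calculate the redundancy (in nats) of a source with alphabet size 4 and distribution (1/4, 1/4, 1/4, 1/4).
0.0000 nats

Redundancy measures how far a source is from maximum entropy:
R = H_max - H(X)

Maximum entropy for 4 symbols: H_max = log_e(4) = 1.3863 nats
Actual entropy: H(X) = 1.3863 nats
Redundancy: R = 1.3863 - 1.3863 = 0.0000 nats

This redundancy represents potential for compression: the source could be compressed by 0.0000 nats per symbol.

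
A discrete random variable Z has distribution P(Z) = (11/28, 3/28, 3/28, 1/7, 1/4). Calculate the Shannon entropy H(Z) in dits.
0.6385 dits

Shannon entropy is H(X) = -Σ p(x) log p(x).

For P = (11/28, 3/28, 3/28, 1/7, 1/4):
H = -11/28 × log_10(11/28) -3/28 × log_10(3/28) -3/28 × log_10(3/28) -1/7 × log_10(1/7) -1/4 × log_10(1/4)
H = 0.6385 dits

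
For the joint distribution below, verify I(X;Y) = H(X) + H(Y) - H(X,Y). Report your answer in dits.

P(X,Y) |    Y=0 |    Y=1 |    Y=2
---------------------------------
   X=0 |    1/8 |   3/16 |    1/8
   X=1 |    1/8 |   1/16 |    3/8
I(X;Y) = 0.0392 dits

Mutual information has multiple equivalent forms:
- I(X;Y) = H(X) - H(X|Y)
- I(X;Y) = H(Y) - H(Y|X)
- I(X;Y) = H(X) + H(Y) - H(X,Y)

Computing all quantities:
H(X) = 0.2976, H(Y) = 0.4515, H(X,Y) = 0.7100
H(X|Y) = 0.2584, H(Y|X) = 0.4123

Verification:
H(X) - H(X|Y) = 0.2976 - 0.2584 = 0.0392
H(Y) - H(Y|X) = 0.4515 - 0.4123 = 0.0392
H(X) + H(Y) - H(X,Y) = 0.2976 + 0.4515 - 0.7100 = 0.0392

All forms give I(X;Y) = 0.0392 dits. ✓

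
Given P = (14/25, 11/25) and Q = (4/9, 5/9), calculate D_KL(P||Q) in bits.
0.0387 bits

KL divergence: D_KL(P||Q) = Σ p(x) log(p(x)/q(x))

Computing term by term:
  x=0: 14/25 × log_2[(14/25)/(4/9)] = 14/25 × 0.3334 = 0.1867
  x=1: 11/25 × log_2[(11/25)/(5/9)] = 11/25 × -0.3364 = -0.1480

D_KL(P||Q) = 0.0387 bits

Note: KL divergence is always non-negative and equals 0 iff P = Q.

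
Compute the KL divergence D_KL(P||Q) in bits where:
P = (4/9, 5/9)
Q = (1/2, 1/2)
0.0089 bits

KL divergence: D_KL(P||Q) = Σ p(x) log(p(x)/q(x))

Computing term by term:
  x=0: 4/9 × log_2[(4/9)/(1/2)] = 4/9 × -0.1699 = -0.0755
  x=1: 5/9 × log_2[(5/9)/(1/2)] = 5/9 × 0.1520 = 0.0844

D_KL(P||Q) = 0.0089 bits

Note: KL divergence is always non-negative and equals 0 iff P = Q.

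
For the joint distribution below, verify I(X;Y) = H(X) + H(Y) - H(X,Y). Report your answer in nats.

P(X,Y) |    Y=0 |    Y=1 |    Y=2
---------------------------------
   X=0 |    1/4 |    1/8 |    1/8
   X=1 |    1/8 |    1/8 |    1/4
I(X;Y) = 0.0425 nats

Mutual information has multiple equivalent forms:
- I(X;Y) = H(X) - H(X|Y)
- I(X;Y) = H(Y) - H(Y|X)
- I(X;Y) = H(X) + H(Y) - H(X,Y)

Computing all quantities:
H(X) = 0.6931, H(Y) = 1.0822, H(X,Y) = 1.7329
H(X|Y) = 0.6507, H(Y|X) = 1.0397

Verification:
H(X) - H(X|Y) = 0.6931 - 0.6507 = 0.0425
H(Y) - H(Y|X) = 1.0822 - 1.0397 = 0.0425
H(X) + H(Y) - H(X,Y) = 0.6931 + 1.0822 - 1.7329 = 0.0425

All forms give I(X;Y) = 0.0425 nats. ✓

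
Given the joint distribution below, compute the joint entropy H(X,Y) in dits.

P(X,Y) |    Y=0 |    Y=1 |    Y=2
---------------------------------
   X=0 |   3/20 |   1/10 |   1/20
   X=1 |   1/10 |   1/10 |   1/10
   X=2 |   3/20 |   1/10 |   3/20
0.9358 dits

Joint entropy is H(X,Y) = -Σ_{x,y} p(x,y) log p(x,y).

Summing over all non-zero entries:
H(X,Y) = -[3/20·log_10(3/20) + 1/10·log_10(1/10) + 1/20·log_10(1/20) + 1/10·log_10(1/10) + 1/10·log_10(1/10) + 1/10·log_10(1/10) + 3/20·log_10(3/20) + 1/10·log_10(1/10) + 3/20·log_10(3/20)]
H(X,Y) = 0.9358 dits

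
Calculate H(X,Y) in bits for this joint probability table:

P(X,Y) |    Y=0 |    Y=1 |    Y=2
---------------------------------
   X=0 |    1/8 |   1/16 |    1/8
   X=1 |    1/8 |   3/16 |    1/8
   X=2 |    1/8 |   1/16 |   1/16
3.0778 bits

Joint entropy is H(X,Y) = -Σ_{x,y} p(x,y) log p(x,y).

Summing over all non-zero entries:
H(X,Y) = -[1/8·log_2(1/8) + 1/16·log_2(1/16) + 1/8·log_2(1/8) + 1/8·log_2(1/8) + 3/16·log_2(3/16) + 1/8·log_2(1/8) + 1/8·log_2(1/8) + 1/16·log_2(1/16) + 1/16·log_2(1/16)]
H(X,Y) = 3.0778 bits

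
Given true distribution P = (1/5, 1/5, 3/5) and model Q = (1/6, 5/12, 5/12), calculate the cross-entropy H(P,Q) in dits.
0.4598 dits

Cross-entropy: H(P,Q) = -Σ p(x) log q(x)

Alternatively: H(P,Q) = H(P) + D_KL(P||Q)
H(P) = 0.4127 dits
D_KL(P||Q) = 0.0471 dits

H(P,Q) = 0.4127 + 0.0471 = 0.4598 dits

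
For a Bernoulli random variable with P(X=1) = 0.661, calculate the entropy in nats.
0.6404 nats

The binary entropy function is:
H(p) = -p log(p) - (1-p) log(1-p)

H(0.661) = -0.661 × log_e(0.661) - 0.339 × log_e(0.339)
H(0.661) = 0.6404 nats

Note: Binary entropy is maximized at p=0.5 (H=1 bit) and minimized at p=0 or p=1 (H=0).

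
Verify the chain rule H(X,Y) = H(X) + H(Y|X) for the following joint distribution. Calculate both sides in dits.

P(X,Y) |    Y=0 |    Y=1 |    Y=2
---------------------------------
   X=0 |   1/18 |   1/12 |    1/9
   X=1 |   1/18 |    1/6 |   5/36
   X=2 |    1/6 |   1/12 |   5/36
H(X,Y) = 0.9229, H(X) = 0.4698, H(Y|X) = 0.4531 (all in dits)

Chain rule: H(X,Y) = H(X) + H(Y|X)

Left side — joint entropy directly:
H(X,Y) = -Σ p(x,y) log p(x,y) = 0.9229 dits

Right side — compute H(Y|X) from the conditional distributions:
P(X) = (1/4, 13/36, 7/18), so H(X) = 0.4698 dits
H(Y|X) = Σ_x P(X=x) · H(Y|X=x):
  P(Y|X=0) = (2/9, 1/3, 4/9), H(Y|X=0) = 0.4607, weight P(X=0) = 1/4
  P(Y|X=1) = (2/13, 6/13, 5/13), H(Y|X=1) = 0.4396, weight P(X=1) = 13/36
  P(Y|X=2) = (3/7, 3/14, 5/14), H(Y|X=2) = 0.4608, weight P(X=2) = 7/18
H(Y|X) = 0.4531 dits

H(X) + H(Y|X) = 0.4698 + 0.4531 = 0.9229 dits

Both sides equal 0.9229 dits. ✓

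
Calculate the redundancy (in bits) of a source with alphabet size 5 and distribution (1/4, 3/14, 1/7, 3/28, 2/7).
0.0830 bits

Redundancy measures how far a source is from maximum entropy:
R = H_max - H(X)

Maximum entropy for 5 symbols: H_max = log_2(5) = 2.3219 bits
Actual entropy: H(X) = 2.2389 bits
Redundancy: R = 2.3219 - 2.2389 = 0.0830 bits

This redundancy represents potential for compression: the source could be compressed by 0.0830 bits per symbol.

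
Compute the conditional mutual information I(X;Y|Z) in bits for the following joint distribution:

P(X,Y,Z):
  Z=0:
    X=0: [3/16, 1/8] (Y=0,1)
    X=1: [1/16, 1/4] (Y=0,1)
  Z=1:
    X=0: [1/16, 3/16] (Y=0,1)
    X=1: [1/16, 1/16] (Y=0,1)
0.0944 bits

Conditional mutual information: I(X;Y|Z) = H(X|Z) + H(Y|Z) - H(X,Y|Z)

H(Z) = 0.9544
H(X,Z) = 1.9238 → H(X|Z) = 0.9694
H(Y,Z) = 1.9056 → H(Y|Z) = 0.9512
H(X,Y,Z) = 2.7806 → H(X,Y|Z) = 1.8262

I(X;Y|Z) = 0.9694 + 0.9512 - 1.8262 = 0.0944 bits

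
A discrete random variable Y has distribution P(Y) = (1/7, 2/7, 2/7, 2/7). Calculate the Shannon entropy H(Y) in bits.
1.9502 bits

Shannon entropy is H(X) = -Σ p(x) log p(x).

For P = (1/7, 2/7, 2/7, 2/7):
H = -1/7 × log_2(1/7) -2/7 × log_2(2/7) -2/7 × log_2(2/7) -2/7 × log_2(2/7)
H = 1.9502 bits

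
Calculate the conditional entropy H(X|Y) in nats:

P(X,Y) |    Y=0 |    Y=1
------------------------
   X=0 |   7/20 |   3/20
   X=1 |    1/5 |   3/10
0.6469 nats

Using the chain rule: H(X|Y) = H(X,Y) - H(Y)

First, compute H(X,Y) = 1.3351 nats

Marginal P(Y) = (11/20, 9/20)
H(Y) = 0.6881 nats

H(X|Y) = H(X,Y) - H(Y) = 1.3351 - 0.6881 = 0.6469 nats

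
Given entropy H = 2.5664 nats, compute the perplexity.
13.0189

Perplexity is e^H (or exp(H) for natural log).

H = 2.5664 nats
Perplexity = e^2.5664 = 13.0189

Interpretation: The model's uncertainty is equivalent to choosing uniformly among 13.0 options.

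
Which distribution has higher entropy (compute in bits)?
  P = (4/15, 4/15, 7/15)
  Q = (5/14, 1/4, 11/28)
Q

Computing entropies in bits:
H(P) = 1.5301
H(Q) = 1.5601

Distribution Q has higher entropy.

Intuition: The distribution closer to uniform (more spread out) has higher entropy.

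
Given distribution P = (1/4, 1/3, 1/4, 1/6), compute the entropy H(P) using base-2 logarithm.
1.9591 bits

Shannon entropy is H(X) = -Σ p(x) log p(x).

For P = (1/4, 1/3, 1/4, 1/6):
H = -1/4 × log_2(1/4) -1/3 × log_2(1/3) -1/4 × log_2(1/4) -1/6 × log_2(1/6)
H = 1.9591 bits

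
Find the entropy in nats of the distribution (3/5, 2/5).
0.6730 nats

Shannon entropy is H(X) = -Σ p(x) log p(x).

For P = (3/5, 2/5):
H = -3/5 × log_e(3/5) -2/5 × log_e(2/5)
H = 0.6730 nats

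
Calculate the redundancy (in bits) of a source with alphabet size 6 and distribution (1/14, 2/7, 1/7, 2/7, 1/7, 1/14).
0.2062 bits

Redundancy measures how far a source is from maximum entropy:
R = H_max - H(X)

Maximum entropy for 6 symbols: H_max = log_2(6) = 2.5850 bits
Actual entropy: H(X) = 2.3788 bits
Redundancy: R = 2.5850 - 2.3788 = 0.2062 bits

This redundancy represents potential for compression: the source could be compressed by 0.2062 bits per symbol.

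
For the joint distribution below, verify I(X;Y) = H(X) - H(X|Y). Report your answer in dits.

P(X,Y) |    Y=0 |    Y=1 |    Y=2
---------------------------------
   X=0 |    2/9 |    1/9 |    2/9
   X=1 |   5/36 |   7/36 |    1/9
I(X;Y) = 0.0147 dits

Mutual information has multiple equivalent forms:
- I(X;Y) = H(X) - H(X|Y)
- I(X;Y) = H(Y) - H(Y|X)
- I(X;Y) = H(X) + H(Y) - H(X,Y)

Computing all quantities:
H(X) = 0.2983, H(Y) = 0.4761, H(X,Y) = 0.7597
H(X|Y) = 0.2836, H(Y|X) = 0.4614

Verification:
H(X) - H(X|Y) = 0.2983 - 0.2836 = 0.0147
H(Y) - H(Y|X) = 0.4761 - 0.4614 = 0.0147
H(X) + H(Y) - H(X,Y) = 0.2983 + 0.4761 - 0.7597 = 0.0147

All forms give I(X;Y) = 0.0147 dits. ✓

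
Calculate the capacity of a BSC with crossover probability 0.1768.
0.3270 bits

For a binary symmetric channel (BSC) with error probability p:
Capacity C = 1 - H(p) bits per symbol

where H(p) = -p log₂(p) - (1-p) log₂(1-p) is the binary entropy function.

H(0.1768) = 0.6730 bits
C = 1 - 0.6730 = 0.3270 bits per symbol

This means we can reliably transmit up to 0.3270 bits of information per channel use.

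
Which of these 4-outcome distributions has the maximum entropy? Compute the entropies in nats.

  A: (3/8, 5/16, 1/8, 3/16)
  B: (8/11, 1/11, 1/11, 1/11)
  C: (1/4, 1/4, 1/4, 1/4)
C

For a discrete distribution over n outcomes, entropy is maximized by the uniform distribution.

Computing entropies:
H(A) = 1.3051 nats
H(B) = 0.8856 nats
H(C) = 1.3863 nats

The uniform distribution (where all probabilities equal 1/4) achieves the maximum entropy of log_e(4) = 1.3863 nats.

Distribution C has the highest entropy.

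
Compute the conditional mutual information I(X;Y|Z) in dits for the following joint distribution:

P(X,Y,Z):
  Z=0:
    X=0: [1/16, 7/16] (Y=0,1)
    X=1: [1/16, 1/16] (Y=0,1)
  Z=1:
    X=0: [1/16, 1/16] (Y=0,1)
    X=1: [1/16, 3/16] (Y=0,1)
0.0214 dits

Conditional mutual information: I(X;Y|Z) = H(X|Z) + H(Y|Z) - H(X,Y|Z)

H(Z) = 0.2873
H(X,Z) = 0.5268 → H(X|Z) = 0.2395
H(Y,Z) = 0.5268 → H(Y|Z) = 0.2395
H(X,Y,Z) = 0.7449 → H(X,Y|Z) = 0.4576

I(X;Y|Z) = 0.2395 + 0.2395 - 0.4576 = 0.0214 dits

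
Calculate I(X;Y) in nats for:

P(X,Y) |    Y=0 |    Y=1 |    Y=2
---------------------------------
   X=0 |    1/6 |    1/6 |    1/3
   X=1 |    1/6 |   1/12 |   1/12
0.0378 nats

Mutual information: I(X;Y) = H(X) + H(Y) - H(X,Y)

Marginals:
P(X) = (2/3, 1/3), H(X) = 0.6365 nats
P(Y) = (1/3, 1/4, 5/12), H(Y) = 1.0776 nats

Joint entropy: H(X,Y) = 1.6762 nats

I(X;Y) = 0.6365 + 1.0776 - 1.6762 = 0.0378 nats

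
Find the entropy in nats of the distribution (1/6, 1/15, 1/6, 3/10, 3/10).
1.5002 nats

Shannon entropy is H(X) = -Σ p(x) log p(x).

For P = (1/6, 1/15, 1/6, 3/10, 3/10):
H = -1/6 × log_e(1/6) -1/15 × log_e(1/15) -1/6 × log_e(1/6) -3/10 × log_e(3/10) -3/10 × log_e(3/10)
H = 1.5002 nats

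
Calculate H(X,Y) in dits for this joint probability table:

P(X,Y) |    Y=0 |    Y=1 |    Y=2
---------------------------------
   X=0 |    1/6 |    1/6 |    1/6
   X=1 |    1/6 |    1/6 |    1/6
0.7782 dits

Joint entropy is H(X,Y) = -Σ_{x,y} p(x,y) log p(x,y).

Summing over all non-zero entries:
H(X,Y) = -[1/6·log_10(1/6) + 1/6·log_10(1/6) + 1/6·log_10(1/6) + 1/6·log_10(1/6) + 1/6·log_10(1/6) + 1/6·log_10(1/6)]
H(X,Y) = 0.7782 dits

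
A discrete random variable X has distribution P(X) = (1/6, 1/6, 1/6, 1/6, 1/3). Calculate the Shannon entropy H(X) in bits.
2.2516 bits

Shannon entropy is H(X) = -Σ p(x) log p(x).

For P = (1/6, 1/6, 1/6, 1/6, 1/3):
H = -1/6 × log_2(1/6) -1/6 × log_2(1/6) -1/6 × log_2(1/6) -1/6 × log_2(1/6) -1/3 × log_2(1/3)
H = 2.2516 bits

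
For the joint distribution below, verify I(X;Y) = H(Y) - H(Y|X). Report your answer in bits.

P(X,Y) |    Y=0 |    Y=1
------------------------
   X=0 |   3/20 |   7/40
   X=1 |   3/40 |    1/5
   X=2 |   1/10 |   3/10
I(X;Y) = 0.0291 bits

Mutual information has multiple equivalent forms:
- I(X;Y) = H(X) - H(X|Y)
- I(X;Y) = H(Y) - H(Y|X)
- I(X;Y) = H(X) + H(Y) - H(X,Y)

Computing all quantities:
H(X) = 1.5679, H(Y) = 0.9097, H(X,Y) = 2.4485
H(X|Y) = 1.5388, H(Y|X) = 0.8806

Verification:
H(X) - H(X|Y) = 1.5679 - 1.5388 = 0.0291
H(Y) - H(Y|X) = 0.9097 - 0.8806 = 0.0291
H(X) + H(Y) - H(X,Y) = 1.5679 + 0.9097 - 2.4485 = 0.0291

All forms give I(X;Y) = 0.0291 bits. ✓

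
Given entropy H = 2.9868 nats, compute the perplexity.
19.8222

Perplexity is e^H (or exp(H) for natural log).

H = 2.9868 nats
Perplexity = e^2.9868 = 19.8222

Interpretation: The model's uncertainty is equivalent to choosing uniformly among 19.8 options.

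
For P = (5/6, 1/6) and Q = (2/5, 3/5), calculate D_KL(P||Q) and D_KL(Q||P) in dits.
D_KL(P||Q) = 0.1729, D_KL(Q||P) = 0.2063

KL divergence is not symmetric: D_KL(P||Q) ≠ D_KL(Q||P) in general.

D_KL(P||Q) = 0.1729 dits
D_KL(Q||P) = 0.2063 dits

No, they are not equal!

This asymmetry is why KL divergence is not a true distance metric.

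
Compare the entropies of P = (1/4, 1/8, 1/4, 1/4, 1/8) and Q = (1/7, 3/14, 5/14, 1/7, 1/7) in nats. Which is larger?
P

Computing entropies in nats:
H(P) = 1.5596
H(Q) = 1.5318

Distribution P has higher entropy.

Intuition: The distribution closer to uniform (more spread out) has higher entropy.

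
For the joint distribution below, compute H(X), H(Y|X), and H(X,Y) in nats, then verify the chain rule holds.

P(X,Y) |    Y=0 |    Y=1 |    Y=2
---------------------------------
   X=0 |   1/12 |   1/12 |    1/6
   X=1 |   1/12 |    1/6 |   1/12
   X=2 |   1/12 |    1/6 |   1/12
H(X,Y) = 2.1383, H(X) = 1.0986, H(Y|X) = 1.0397 (all in nats)

Chain rule: H(X,Y) = H(X) + H(Y|X)

Left side — joint entropy directly:
H(X,Y) = -Σ p(x,y) log p(x,y) = 2.1383 nats

Right side — compute H(Y|X) from the conditional distributions:
P(X) = (1/3, 1/3, 1/3), so H(X) = 1.0986 nats
H(Y|X) = Σ_x P(X=x) · H(Y|X=x):
  P(Y|X=0) = (1/4, 1/4, 1/2), H(Y|X=0) = 1.0397, weight P(X=0) = 1/3
  P(Y|X=1) = (1/4, 1/2, 1/4), H(Y|X=1) = 1.0397, weight P(X=1) = 1/3
  P(Y|X=2) = (1/4, 1/2, 1/4), H(Y|X=2) = 1.0397, weight P(X=2) = 1/3
H(Y|X) = 1.0397 nats

H(X) + H(Y|X) = 1.0986 + 1.0397 = 2.1383 nats

Both sides equal 2.1383 nats. ✓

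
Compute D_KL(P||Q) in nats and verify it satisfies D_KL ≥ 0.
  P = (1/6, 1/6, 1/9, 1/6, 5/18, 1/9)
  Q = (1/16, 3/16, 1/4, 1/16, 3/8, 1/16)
0.1978 nats

KL divergence satisfies the Gibbs inequality: D_KL(P||Q) ≥ 0 for all distributions P, Q.

D_KL(P||Q) = Σ p(x) log(p(x)/q(x))
Term by term:
  x=0: 1/6 × log_e[(1/6)/(1/16)] = 0.1635
  x=1: 1/6 × log_e[(1/6)/(3/16)] = -0.0196
  x=2: 1/9 × log_e[(1/9)/(1/4)] = -0.0901
  x=3: 1/6 × log_e[(1/6)/(1/16)] = 0.1635
  x=4: 5/18 × log_e[(5/18)/(3/8)] = -0.0834
  x=5: 1/9 × log_e[(1/9)/(1/16)] = 0.0639
D_KL(P||Q) = 0.1978 nats

D_KL(P||Q) = 0.1978 ≥ 0 ✓

This non-negativity is a fundamental property: relative entropy cannot be negative because it measures how different Q is from P.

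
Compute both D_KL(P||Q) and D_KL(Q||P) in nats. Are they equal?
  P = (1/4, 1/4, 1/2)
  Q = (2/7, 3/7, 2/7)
D_KL(P||Q) = 0.1117, D_KL(Q||P) = 0.1093

KL divergence is not symmetric: D_KL(P||Q) ≠ D_KL(Q||P) in general.

D_KL(P||Q) = 0.1117 nats
D_KL(Q||P) = 0.1093 nats

No, they are not equal!

This asymmetry is why KL divergence is not a true distance metric.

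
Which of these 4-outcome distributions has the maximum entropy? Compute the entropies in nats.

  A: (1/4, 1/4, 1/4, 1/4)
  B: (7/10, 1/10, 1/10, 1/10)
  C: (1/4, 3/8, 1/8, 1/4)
A

For a discrete distribution over n outcomes, entropy is maximized by the uniform distribution.

Computing entropies:
H(A) = 1.3863 nats
H(B) = 0.9404 nats
H(C) = 1.3209 nats

The uniform distribution (where all probabilities equal 1/4) achieves the maximum entropy of log_e(4) = 1.3863 nats.

Distribution A has the highest entropy.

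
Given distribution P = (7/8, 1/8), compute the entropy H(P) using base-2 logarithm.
0.5436 bits

Shannon entropy is H(X) = -Σ p(x) log p(x).

For P = (7/8, 1/8):
H = -7/8 × log_2(7/8) -1/8 × log_2(1/8)
H = 0.5436 bits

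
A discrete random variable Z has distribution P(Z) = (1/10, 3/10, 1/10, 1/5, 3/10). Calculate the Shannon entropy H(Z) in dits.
0.6535 dits

Shannon entropy is H(X) = -Σ p(x) log p(x).

For P = (1/10, 3/10, 1/10, 1/5, 3/10):
H = -1/10 × log_10(1/10) -3/10 × log_10(3/10) -1/10 × log_10(1/10) -1/5 × log_10(1/5) -3/10 × log_10(3/10)
H = 0.6535 dits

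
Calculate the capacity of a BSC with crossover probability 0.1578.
0.3710 bits

For a binary symmetric channel (BSC) with error probability p:
Capacity C = 1 - H(p) bits per symbol

where H(p) = -p log₂(p) - (1-p) log₂(1-p) is the binary entropy function.

H(0.1578) = 0.6290 bits
C = 1 - 0.6290 = 0.3710 bits per symbol

This means we can reliably transmit up to 0.3710 bits of information per channel use.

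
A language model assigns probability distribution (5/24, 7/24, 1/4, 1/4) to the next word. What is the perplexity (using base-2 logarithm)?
3.9722

Perplexity is 2^H (or exp(H) for natural log).

First, H = -Σ p log p = 1.9899 bits
Perplexity = 2^1.9899 = 3.9722

Interpretation: The model's uncertainty is equivalent to choosing uniformly among 4.0 options.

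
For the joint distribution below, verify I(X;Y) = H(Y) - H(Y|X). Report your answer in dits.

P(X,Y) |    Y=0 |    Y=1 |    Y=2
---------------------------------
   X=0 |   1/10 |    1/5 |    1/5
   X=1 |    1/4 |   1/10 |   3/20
I(X;Y) = 0.0234 dits

Mutual information has multiple equivalent forms:
- I(X;Y) = H(X) - H(X|Y)
- I(X;Y) = H(Y) - H(Y|X)
- I(X;Y) = H(X) + H(Y) - H(X,Y)

Computing all quantities:
H(X) = 0.3010, H(Y) = 0.4760, H(X,Y) = 0.7537
H(X|Y) = 0.2777, H(Y|X) = 0.4527

Verification:
H(X) - H(X|Y) = 0.3010 - 0.2777 = 0.0234
H(Y) - H(Y|X) = 0.4760 - 0.4527 = 0.0234
H(X) + H(Y) - H(X,Y) = 0.3010 + 0.4760 - 0.7537 = 0.0234

All forms give I(X;Y) = 0.0234 dits. ✓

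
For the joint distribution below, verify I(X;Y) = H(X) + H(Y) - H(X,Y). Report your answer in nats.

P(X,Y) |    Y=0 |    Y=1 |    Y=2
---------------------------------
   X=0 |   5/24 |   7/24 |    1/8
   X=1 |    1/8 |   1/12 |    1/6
I(X;Y) = 0.0432 nats

Mutual information has multiple equivalent forms:
- I(X;Y) = H(X) - H(X|Y)
- I(X;Y) = H(Y) - H(Y|X)
- I(X;Y) = H(X) + H(Y) - H(X,Y)

Computing all quantities:
H(X) = 0.6616, H(Y) = 1.0934, H(X,Y) = 1.7117
H(X|Y) = 0.6183, H(Y|X) = 1.0502

Verification:
H(X) - H(X|Y) = 0.6616 - 0.6183 = 0.0432
H(Y) - H(Y|X) = 1.0934 - 1.0502 = 0.0432
H(X) + H(Y) - H(X,Y) = 0.6616 + 1.0934 - 1.7117 = 0.0432

All forms give I(X;Y) = 0.0432 nats. ✓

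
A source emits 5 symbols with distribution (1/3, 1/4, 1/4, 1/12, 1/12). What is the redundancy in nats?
0.1359 nats

Redundancy measures how far a source is from maximum entropy:
R = H_max - H(X)

Maximum entropy for 5 symbols: H_max = log_e(5) = 1.6094 nats
Actual entropy: H(X) = 1.4735 nats
Redundancy: R = 1.6094 - 1.4735 = 0.1359 nats

This redundancy represents potential for compression: the source could be compressed by 0.1359 nats per symbol.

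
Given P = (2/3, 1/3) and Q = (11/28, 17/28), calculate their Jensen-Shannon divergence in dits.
0.0166 dits

Jensen-Shannon divergence is:
JSD(P||Q) = 0.5 × D_KL(P||M) + 0.5 × D_KL(Q||M)
where M = 0.5 × (P + Q) is the mixture distribution.

M = 0.5 × (2/3, 1/3) + 0.5 × (11/28, 17/28) = (0.529762, 0.470238)

D_KL(P||M) = 0.0167 dits
D_KL(Q||M) = 0.0164 dits

JSD(P||Q) = 0.5 × 0.0167 + 0.5 × 0.0164 = 0.0166 dits

Unlike KL divergence, JSD is symmetric and bounded: 0 ≤ JSD ≤ log(2).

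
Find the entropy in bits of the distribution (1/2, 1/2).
1.0000 bits

Shannon entropy is H(X) = -Σ p(x) log p(x).

For P = (1/2, 1/2):
H = -1/2 × log_2(1/2) -1/2 × log_2(1/2)
H = 1.0000 bits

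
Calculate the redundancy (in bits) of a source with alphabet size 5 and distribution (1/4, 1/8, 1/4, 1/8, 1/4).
0.0719 bits

Redundancy measures how far a source is from maximum entropy:
R = H_max - H(X)

Maximum entropy for 5 symbols: H_max = log_2(5) = 2.3219 bits
Actual entropy: H(X) = 2.2500 bits
Redundancy: R = 2.3219 - 2.2500 = 0.0719 bits

This redundancy represents potential for compression: the source could be compressed by 0.0719 bits per symbol.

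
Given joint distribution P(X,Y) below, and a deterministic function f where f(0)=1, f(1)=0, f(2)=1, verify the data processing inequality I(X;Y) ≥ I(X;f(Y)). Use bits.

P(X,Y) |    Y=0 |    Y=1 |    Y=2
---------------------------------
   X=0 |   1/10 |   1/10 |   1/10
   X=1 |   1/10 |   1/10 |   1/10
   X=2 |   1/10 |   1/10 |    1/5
I(X;Y) = 0.0200, I(X;f(Y)) = 0.0058, inequality holds: 0.0200 ≥ 0.0058

Data Processing Inequality: For any Markov chain X → Y → Z, we have I(X;Y) ≥ I(X;Z).

Here Z = f(Y) is a deterministic function of Y, forming X → Y → Z.

Original I(X;Y) = 0.0200 bits

After applying f:
P(X,Z) where Z=f(Y):
- P(X,Z=0) = P(X,Y=1)
- P(X,Z=1) = P(X,Y=0) + P(X,Y=2)

I(X;Z) = I(X;f(Y)) = 0.0058 bits

Verification: 0.0200 ≥ 0.0058 ✓

Information cannot be created by processing; the function f can only lose information about X.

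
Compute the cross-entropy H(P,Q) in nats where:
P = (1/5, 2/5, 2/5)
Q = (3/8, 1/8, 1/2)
1.3052 nats

Cross-entropy: H(P,Q) = -Σ p(x) log q(x)

Alternatively: H(P,Q) = H(P) + D_KL(P||Q)
H(P) = 1.0549 nats
D_KL(P||Q) = 0.2503 nats

H(P,Q) = 1.0549 + 0.2503 = 1.3052 nats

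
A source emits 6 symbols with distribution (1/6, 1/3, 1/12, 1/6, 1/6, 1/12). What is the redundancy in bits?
0.1667 bits

Redundancy measures how far a source is from maximum entropy:
R = H_max - H(X)

Maximum entropy for 6 symbols: H_max = log_2(6) = 2.5850 bits
Actual entropy: H(X) = 2.4183 bits
Redundancy: R = 2.5850 - 2.4183 = 0.1667 bits

This redundancy represents potential for compression: the source could be compressed by 0.1667 bits per symbol.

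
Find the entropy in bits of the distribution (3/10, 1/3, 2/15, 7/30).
1.9269 bits

Shannon entropy is H(X) = -Σ p(x) log p(x).

For P = (3/10, 1/3, 2/15, 7/30):
H = -3/10 × log_2(3/10) -1/3 × log_2(1/3) -2/15 × log_2(2/15) -7/30 × log_2(7/30)
H = 1.9269 bits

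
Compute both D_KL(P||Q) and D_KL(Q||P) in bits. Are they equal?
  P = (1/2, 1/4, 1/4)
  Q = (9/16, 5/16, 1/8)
D_KL(P||Q) = 0.0846, D_KL(Q||P) = 0.0712

KL divergence is not symmetric: D_KL(P||Q) ≠ D_KL(Q||P) in general.

D_KL(P||Q) = 0.0846 bits
D_KL(Q||P) = 0.0712 bits

No, they are not equal!

This asymmetry is why KL divergence is not a true distance metric.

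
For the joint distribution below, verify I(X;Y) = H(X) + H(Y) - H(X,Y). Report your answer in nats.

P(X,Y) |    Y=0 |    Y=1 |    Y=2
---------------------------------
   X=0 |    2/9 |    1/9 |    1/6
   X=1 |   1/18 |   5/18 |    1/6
I(X;Y) = 0.0904 nats

Mutual information has multiple equivalent forms:
- I(X;Y) = H(X) - H(X|Y)
- I(X;Y) = H(Y) - H(Y|X)
- I(X;Y) = H(X) + H(Y) - H(X,Y)

Computing all quantities:
H(X) = 0.6931, H(Y) = 1.0893, H(X,Y) = 1.6920
H(X|Y) = 0.6027, H(Y|X) = 0.9989

Verification:
H(X) - H(X|Y) = 0.6931 - 0.6027 = 0.0904
H(Y) - H(Y|X) = 1.0893 - 0.9989 = 0.0904
H(X) + H(Y) - H(X,Y) = 0.6931 + 1.0893 - 1.6920 = 0.0904

All forms give I(X;Y) = 0.0904 nats. ✓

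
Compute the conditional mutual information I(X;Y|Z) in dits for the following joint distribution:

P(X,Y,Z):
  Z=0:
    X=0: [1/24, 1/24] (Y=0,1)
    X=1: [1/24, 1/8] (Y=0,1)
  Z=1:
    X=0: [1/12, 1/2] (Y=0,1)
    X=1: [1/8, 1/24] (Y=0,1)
0.0512 dits

Conditional mutual information: I(X;Y|Z) = H(X|Z) + H(Y|Z) - H(X,Y|Z)

H(Z) = 0.2442
H(X,Z) = 0.4859 → H(X|Z) = 0.2416
H(Y,Z) = 0.5058 → H(Y|Z) = 0.2616
H(X,Y,Z) = 0.6963 → H(X,Y|Z) = 0.4520

I(X;Y|Z) = 0.2416 + 0.2616 - 0.4520 = 0.0512 dits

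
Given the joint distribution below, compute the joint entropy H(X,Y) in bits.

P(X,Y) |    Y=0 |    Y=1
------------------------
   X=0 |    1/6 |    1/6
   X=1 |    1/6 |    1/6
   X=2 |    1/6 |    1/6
2.5850 bits

Joint entropy is H(X,Y) = -Σ_{x,y} p(x,y) log p(x,y).

Summing over all non-zero entries:
H(X,Y) = -[1/6·log_2(1/6) + 1/6·log_2(1/6) + 1/6·log_2(1/6) + 1/6·log_2(1/6) + 1/6·log_2(1/6) + 1/6·log_2(1/6)]
H(X,Y) = 2.5850 bits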